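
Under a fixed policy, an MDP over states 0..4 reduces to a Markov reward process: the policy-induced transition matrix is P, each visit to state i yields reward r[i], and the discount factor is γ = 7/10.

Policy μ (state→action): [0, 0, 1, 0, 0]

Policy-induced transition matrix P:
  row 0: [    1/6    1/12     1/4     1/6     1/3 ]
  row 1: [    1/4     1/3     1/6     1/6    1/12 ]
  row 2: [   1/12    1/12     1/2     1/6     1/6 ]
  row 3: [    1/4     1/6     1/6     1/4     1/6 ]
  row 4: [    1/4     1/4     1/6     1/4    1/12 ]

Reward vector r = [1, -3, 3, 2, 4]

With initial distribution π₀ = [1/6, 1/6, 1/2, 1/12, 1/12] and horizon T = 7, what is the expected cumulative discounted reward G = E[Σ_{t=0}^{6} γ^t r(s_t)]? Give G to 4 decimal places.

G = 5.1067

t=0: π = [0.1667, 0.1667, 0.5000, 0.0833, 0.0833], E[r] = 1.6667, γ^t·E[r] = 1.666667, running G = 1.666667
t=1: π = [0.1528, 0.1458, 0.3472, 0.1806, 0.1736], E[r] = 1.8125, γ^t·E[r] = 1.268750, running G = 2.935417
t=2: π = [0.1794, 0.1638, 0.2951, 0.1962, 0.1655], E[r] = 1.6279, γ^t·E[r] = 0.797668, running G = 3.733084
t=3: π = [0.1859, 0.1682, 0.2800, 0.1968, 0.1691], E[r] = 1.5913, γ^t·E[r] = 0.545829, running G = 4.278914
t=4: π = [0.1878, 0.1700, 0.2755, 0.1972, 0.1695], E[r] = 1.5768, γ^t·E[r] = 0.378598, running G = 4.657512
t=5: π = [0.1884, 0.1705, 0.2741, 0.1972, 0.1697], E[r] = 1.5725, γ^t·E[r] = 0.264294, running G = 4.921805
t=6: π = [0.1886, 0.1707, 0.2738, 0.1972, 0.1697], E[r] = 1.5712, γ^t·E[r] = 0.184851, running G = 5.106656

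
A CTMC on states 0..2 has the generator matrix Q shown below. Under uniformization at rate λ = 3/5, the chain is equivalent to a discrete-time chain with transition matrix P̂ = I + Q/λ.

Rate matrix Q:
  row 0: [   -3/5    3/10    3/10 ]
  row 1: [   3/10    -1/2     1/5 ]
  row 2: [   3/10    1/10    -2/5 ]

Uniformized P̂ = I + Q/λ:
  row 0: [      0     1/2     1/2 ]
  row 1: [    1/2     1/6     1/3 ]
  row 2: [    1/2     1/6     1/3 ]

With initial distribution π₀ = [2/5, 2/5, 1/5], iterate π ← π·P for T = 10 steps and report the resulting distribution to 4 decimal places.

π = [0.3334, 0.2777, 0.3889]

t=0: π = [0.4000, 0.4000, 0.2000]
t=1: π = [0.3000, 0.3000, 0.4000]
t=2: π = [0.3500, 0.2667, 0.3833]
t=3: π = [0.3250, 0.2833, 0.3917]
t=4: π = [0.3375, 0.2750, 0.3875]
t=5: π = [0.3313, 0.2792, 0.3896]
t=6: π = [0.3344, 0.2771, 0.3885]
t=7: π = [0.3328, 0.2781, 0.3891]
t=8: π = [0.3336, 0.2776, 0.3888]
t=9: π = [0.3332, 0.2779, 0.3889]
t=10: π = [0.3334, 0.2777, 0.3889]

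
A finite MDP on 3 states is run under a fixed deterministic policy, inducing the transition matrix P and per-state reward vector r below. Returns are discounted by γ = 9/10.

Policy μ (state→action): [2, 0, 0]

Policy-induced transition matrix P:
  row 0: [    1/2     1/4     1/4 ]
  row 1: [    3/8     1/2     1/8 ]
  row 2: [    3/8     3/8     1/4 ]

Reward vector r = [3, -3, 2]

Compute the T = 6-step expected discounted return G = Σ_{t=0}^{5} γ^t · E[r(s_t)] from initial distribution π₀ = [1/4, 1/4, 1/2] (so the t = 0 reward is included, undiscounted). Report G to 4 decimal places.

t=0: π = [0.2500, 0.2500, 0.5000], E[r] = 1.0000, γ^t·E[r] = 1.000000, running G = 1.000000
t=1: π = [0.4063, 0.3750, 0.2188], E[r] = 0.5313, γ^t·E[r] = 0.478125, running G = 1.478125
t=2: π = [0.4258, 0.3711, 0.2031], E[r] = 0.5703, γ^t·E[r] = 0.461953, running G = 1.940078
t=3: π = [0.4282, 0.3682, 0.2036], E[r] = 0.5874, γ^t·E[r] = 0.428216, running G = 2.368294
t=4: π = [0.4285, 0.3675, 0.2040], E[r] = 0.5911, γ^t·E[r] = 0.387797, running G = 2.756092
t=5: π = [0.4286, 0.3674, 0.2041], E[r] = 0.5917, γ^t·E[r] = 0.349401, running G = 3.105492

G = 3.1055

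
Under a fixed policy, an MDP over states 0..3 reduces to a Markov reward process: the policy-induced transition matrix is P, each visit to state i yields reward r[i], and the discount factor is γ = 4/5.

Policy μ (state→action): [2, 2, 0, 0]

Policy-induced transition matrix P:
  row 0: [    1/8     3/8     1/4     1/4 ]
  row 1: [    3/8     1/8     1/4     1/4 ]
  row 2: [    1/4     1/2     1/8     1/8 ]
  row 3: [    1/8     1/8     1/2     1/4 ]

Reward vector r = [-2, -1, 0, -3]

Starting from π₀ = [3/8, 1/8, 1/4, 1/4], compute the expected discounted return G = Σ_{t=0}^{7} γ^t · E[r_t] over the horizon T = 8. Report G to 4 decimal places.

G = -5.9901

t=0: π = [0.3750, 0.1250, 0.2500, 0.2500], E[r] = -1.6250, γ^t·E[r] = -1.625000, running G = -1.625000
t=1: π = [0.1875, 0.3125, 0.2813, 0.2188], E[r] = -1.3438, γ^t·E[r] = -1.075000, running G = -2.700000
t=2: π = [0.2383, 0.2773, 0.2695, 0.2148], E[r] = -1.3984, γ^t·E[r] = -0.895000, running G = -3.595000
t=3: π = [0.2280, 0.2856, 0.2700, 0.2163], E[r] = -1.3906, γ^t·E[r] = -0.712000, running G = -4.307000
t=4: π = [0.2302, 0.2833, 0.2703, 0.2162], E[r] = -1.3923, γ^t·E[r] = -0.570300, running G = -4.877300
t=5: π = [0.2296, 0.2839, 0.2703, 0.2162], E[r] = -1.3918, γ^t·E[r] = -0.456050, running G = -5.333350
t=6: π = [0.2298, 0.2838, 0.2703, 0.2162], E[r] = -1.3919, γ^t·E[r] = -0.364885, running G = -5.698235
t=7: π = [0.2297, 0.2838, 0.2703, 0.2162], E[r] = -1.3919, γ^t·E[r] = -0.291899, running G = -5.990134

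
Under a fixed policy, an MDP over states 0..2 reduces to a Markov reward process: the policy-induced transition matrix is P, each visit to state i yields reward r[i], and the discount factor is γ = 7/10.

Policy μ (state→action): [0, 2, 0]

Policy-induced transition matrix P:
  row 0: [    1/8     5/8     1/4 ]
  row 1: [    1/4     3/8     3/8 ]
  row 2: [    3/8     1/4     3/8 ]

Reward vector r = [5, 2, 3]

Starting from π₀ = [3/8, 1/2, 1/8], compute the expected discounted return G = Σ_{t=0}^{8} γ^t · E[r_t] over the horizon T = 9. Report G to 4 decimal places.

t=0: π = [0.3750, 0.5000, 0.1250], E[r] = 3.2500, γ^t·E[r] = 3.250000, running G = 3.250000
t=1: π = [0.2188, 0.4531, 0.3281], E[r] = 2.9844, γ^t·E[r] = 2.089063, running G = 5.339063
t=2: π = [0.2637, 0.3887, 0.3477], E[r] = 3.1387, γ^t·E[r] = 1.537949, running G = 6.877012
t=3: π = [0.2605, 0.3975, 0.3420], E[r] = 3.1235, γ^t·E[r] = 1.071373, running G = 7.948384
t=4: π = [0.2602, 0.3974, 0.3424], E[r] = 3.1230, γ^t·E[r] = 0.749836, running G = 8.698221
t=5: π = [0.2603, 0.3972, 0.3425], E[r] = 3.1233, γ^t·E[r] = 0.524936, running G = 9.223157
t=6: π = [0.2603, 0.3973, 0.3425], E[r] = 3.1233, γ^t·E[r] = 0.367452, running G = 9.590608
t=7: π = [0.2603, 0.3973, 0.3425], E[r] = 3.1233, γ^t·E[r] = 0.257216, running G = 9.847824
t=8: π = [0.2603, 0.3973, 0.3425], E[r] = 3.1233, γ^t·E[r] = 0.180051, running G = 10.027876

G = 10.0279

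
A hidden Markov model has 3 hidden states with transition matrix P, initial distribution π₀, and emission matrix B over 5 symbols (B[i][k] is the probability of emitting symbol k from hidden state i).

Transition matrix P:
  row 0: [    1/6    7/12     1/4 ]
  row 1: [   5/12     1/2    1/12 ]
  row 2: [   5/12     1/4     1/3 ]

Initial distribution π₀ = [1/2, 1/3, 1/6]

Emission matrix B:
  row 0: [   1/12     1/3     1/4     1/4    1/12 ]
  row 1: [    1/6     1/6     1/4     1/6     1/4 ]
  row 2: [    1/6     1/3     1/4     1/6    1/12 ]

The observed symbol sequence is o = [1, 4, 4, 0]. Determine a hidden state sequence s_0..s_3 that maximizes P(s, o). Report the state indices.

t=0: δ = [1.667e-01, 5.556e-02, 5.556e-02]  (obs o_0=1)
t=1: δ = [2.315e-03, 2.431e-02, 3.472e-03]  ψ = [0, 0, 0]  (obs o_1=4)
t=2: δ = [8.439e-04, 3.038e-03, 1.688e-04]  ψ = [1, 1, 1]  (obs o_2=4)
t=3: δ = [1.055e-04, 2.532e-04, 4.220e-05]  ψ = [1, 1, 1]  (obs o_3=0)
backtrack: best end state = 1; path = [0, 1, 1, 1]

path = [0, 1, 1, 1]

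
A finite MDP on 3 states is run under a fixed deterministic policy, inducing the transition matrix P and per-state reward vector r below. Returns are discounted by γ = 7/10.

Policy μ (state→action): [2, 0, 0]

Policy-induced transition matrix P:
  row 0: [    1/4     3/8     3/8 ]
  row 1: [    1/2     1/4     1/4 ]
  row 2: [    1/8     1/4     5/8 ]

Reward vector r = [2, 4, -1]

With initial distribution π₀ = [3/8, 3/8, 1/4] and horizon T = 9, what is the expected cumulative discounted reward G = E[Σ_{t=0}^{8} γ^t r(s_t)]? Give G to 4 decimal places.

G = 4.8443

t=0: π = [0.3750, 0.3750, 0.2500], E[r] = 2.0000, γ^t·E[r] = 2.000000, running G = 2.000000
t=1: π = [0.3125, 0.2969, 0.3906], E[r] = 1.4219, γ^t·E[r] = 0.995313, running G = 2.995313
t=2: π = [0.2754, 0.2891, 0.4355], E[r] = 1.2715, γ^t·E[r] = 0.623027, running G = 3.618340
t=3: π = [0.2678, 0.2844, 0.4478], E[r] = 1.2256, γ^t·E[r] = 0.420376, running G = 4.038716
t=4: π = [0.2651, 0.2835, 0.4514], E[r] = 1.2128, γ^t·E[r] = 0.291193, running G = 4.329909
t=5: π = [0.2644, 0.2831, 0.4524], E[r] = 1.2090, γ^t·E[r] = 0.203205, running G = 4.533114
t=6: π = [0.2642, 0.2831, 0.4527], E[r] = 1.2080, γ^t·E[r] = 0.142118, running G = 4.675232
t=7: π = [0.2642, 0.2830, 0.4528], E[r] = 1.2077, γ^t·E[r] = 0.099457, running G = 4.774689
t=8: π = [0.2642, 0.2830, 0.4528], E[r] = 1.2076, γ^t·E[r] = 0.069615, running G = 4.844303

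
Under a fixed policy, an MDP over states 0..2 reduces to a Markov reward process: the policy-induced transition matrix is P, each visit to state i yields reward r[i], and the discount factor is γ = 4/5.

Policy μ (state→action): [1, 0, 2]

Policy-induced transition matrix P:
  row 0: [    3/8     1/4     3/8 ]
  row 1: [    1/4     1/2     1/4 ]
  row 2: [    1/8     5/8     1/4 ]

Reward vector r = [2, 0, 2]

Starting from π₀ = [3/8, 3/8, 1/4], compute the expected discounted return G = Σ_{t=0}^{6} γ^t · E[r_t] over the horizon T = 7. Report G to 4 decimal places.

t=0: π = [0.3750, 0.3750, 0.2500], E[r] = 1.2500, γ^t·E[r] = 1.250000, running G = 1.250000
t=1: π = [0.2656, 0.4375, 0.2969], E[r] = 1.1250, γ^t·E[r] = 0.900000, running G = 2.150000
t=2: π = [0.2461, 0.4707, 0.2832], E[r] = 1.0586, γ^t·E[r] = 0.677500, running G = 2.827500
t=3: π = [0.2454, 0.4739, 0.2808], E[r] = 1.0522, γ^t·E[r] = 0.538750, running G = 3.366250
t=4: π = [0.2456, 0.4738, 0.2807], E[r] = 1.0525, γ^t·E[r] = 0.431100, running G = 3.797350
t=5: π = [0.2456, 0.4737, 0.2807], E[r] = 1.0526, γ^t·E[r] = 0.344923, running G = 4.142273
t=6: π = [0.2456, 0.4737, 0.2807], E[r] = 1.0526, γ^t·E[r] = 0.275941, running G = 4.418214

G = 4.4182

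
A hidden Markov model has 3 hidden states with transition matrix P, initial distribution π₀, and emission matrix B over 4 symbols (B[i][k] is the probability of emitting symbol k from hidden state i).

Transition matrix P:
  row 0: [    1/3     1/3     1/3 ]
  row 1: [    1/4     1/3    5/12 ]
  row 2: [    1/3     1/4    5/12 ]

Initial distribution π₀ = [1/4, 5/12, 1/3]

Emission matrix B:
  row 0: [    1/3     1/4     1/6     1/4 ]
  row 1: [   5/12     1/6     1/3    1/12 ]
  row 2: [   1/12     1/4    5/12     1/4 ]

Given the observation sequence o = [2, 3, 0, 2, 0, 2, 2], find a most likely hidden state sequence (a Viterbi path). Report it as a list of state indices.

path = [2, 0, 1, 2, 1, 2, 2]

t=0: δ = [4.167e-02, 1.389e-01, 1.389e-01]  (obs o_0=2)
t=1: δ = [1.157e-02, 3.858e-03, 1.447e-02]  ψ = [2, 1, 1]  (obs o_1=3)
t=2: δ = [1.608e-03, 1.608e-03, 5.023e-04]  ψ = [2, 0, 2]  (obs o_2=0)
t=3: δ = [8.931e-05, 1.786e-04, 2.791e-04]  ψ = [0, 0, 1]  (obs o_3=2)
t=4: δ = [3.101e-05, 2.907e-05, 9.690e-06]  ψ = [2, 2, 2]  (obs o_4=0)
t=5: δ = [1.723e-06, 3.445e-06, 5.047e-06]  ψ = [0, 0, 1]  (obs o_5=2)
t=6: δ = [2.804e-07, 4.206e-07, 8.762e-07]  ψ = [2, 2, 2]  (obs o_6=2)
backtrack: best end state = 2; path = [2, 0, 1, 2, 1, 2, 2]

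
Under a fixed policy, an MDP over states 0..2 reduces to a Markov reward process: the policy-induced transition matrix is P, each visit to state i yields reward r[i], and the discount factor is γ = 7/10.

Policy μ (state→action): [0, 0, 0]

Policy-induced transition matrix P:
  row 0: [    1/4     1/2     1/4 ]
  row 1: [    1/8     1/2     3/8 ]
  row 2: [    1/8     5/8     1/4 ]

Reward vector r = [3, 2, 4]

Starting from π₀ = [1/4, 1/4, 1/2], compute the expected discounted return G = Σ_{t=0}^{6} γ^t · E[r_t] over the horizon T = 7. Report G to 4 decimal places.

t=0: π = [0.2500, 0.2500, 0.5000], E[r] = 3.2500, γ^t·E[r] = 3.250000, running G = 3.250000
t=1: π = [0.1563, 0.5625, 0.2813], E[r] = 2.7188, γ^t·E[r] = 1.903125, running G = 5.153125
t=2: π = [0.1445, 0.5352, 0.3203], E[r] = 2.7852, γ^t·E[r] = 1.364727, running G = 6.517852
t=3: π = [0.1431, 0.5400, 0.3169], E[r] = 2.7769, γ^t·E[r] = 0.952461, running G = 7.470313
t=4: π = [0.1429, 0.5396, 0.3175], E[r] = 2.7779, γ^t·E[r] = 0.666972, running G = 8.137285
t=5: π = [0.1429, 0.5397, 0.3175], E[r] = 2.7778, γ^t·E[r] = 0.466859, running G = 8.604144
t=6: π = [0.1429, 0.5397, 0.3175], E[r] = 2.7778, γ^t·E[r] = 0.326803, running G = 8.930947

G = 8.9309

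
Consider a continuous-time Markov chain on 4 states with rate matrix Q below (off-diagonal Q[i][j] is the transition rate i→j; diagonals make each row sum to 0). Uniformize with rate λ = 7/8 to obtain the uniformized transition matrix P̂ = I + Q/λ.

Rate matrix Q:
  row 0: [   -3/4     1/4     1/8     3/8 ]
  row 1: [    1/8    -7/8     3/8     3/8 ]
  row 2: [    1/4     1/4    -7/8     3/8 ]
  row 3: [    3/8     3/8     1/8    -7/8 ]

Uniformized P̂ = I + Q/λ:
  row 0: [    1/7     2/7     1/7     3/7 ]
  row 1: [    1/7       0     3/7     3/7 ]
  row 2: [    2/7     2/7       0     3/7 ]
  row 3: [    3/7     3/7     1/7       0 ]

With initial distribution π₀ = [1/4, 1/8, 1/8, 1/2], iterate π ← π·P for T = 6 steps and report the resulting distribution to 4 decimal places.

π = [0.2544, 0.2544, 0.1901, 0.3012]

t=0: π = [0.2500, 0.1250, 0.1250, 0.5000]
t=1: π = [0.3036, 0.3214, 0.1607, 0.2143]
t=2: π = [0.2270, 0.2245, 0.2117, 0.3367]
t=3: π = [0.2693, 0.2697, 0.1767, 0.2843]
t=4: π = [0.2493, 0.2493, 0.1947, 0.3067]
t=5: π = [0.2583, 0.2583, 0.1863, 0.2971]
t=6: π = [0.2544, 0.2544, 0.1901, 0.3012]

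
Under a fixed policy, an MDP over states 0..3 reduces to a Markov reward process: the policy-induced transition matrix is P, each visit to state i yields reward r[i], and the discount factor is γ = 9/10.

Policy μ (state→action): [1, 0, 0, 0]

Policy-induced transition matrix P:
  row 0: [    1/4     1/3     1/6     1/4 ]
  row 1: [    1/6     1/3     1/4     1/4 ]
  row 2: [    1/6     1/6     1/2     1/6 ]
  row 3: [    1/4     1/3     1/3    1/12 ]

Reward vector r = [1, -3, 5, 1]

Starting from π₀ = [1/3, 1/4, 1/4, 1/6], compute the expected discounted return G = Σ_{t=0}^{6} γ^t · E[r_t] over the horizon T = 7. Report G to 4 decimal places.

G = 5.9061

t=0: π = [0.3333, 0.2500, 0.2500, 0.1667], E[r] = 1.0000, γ^t·E[r] = 1.000000, running G = 1.000000
t=1: π = [0.2083, 0.2917, 0.2986, 0.2014], E[r] = 1.0278, γ^t·E[r] = 0.925000, running G = 1.925000
t=2: π = [0.2008, 0.2836, 0.3241, 0.1916], E[r] = 1.1620, γ^t·E[r] = 0.941250, running G = 2.866250
t=3: π = [0.1994, 0.2793, 0.3302, 0.1911], E[r] = 1.2037, γ^t·E[r] = 0.877500, running G = 3.743750
t=4: π = [0.1992, 0.2783, 0.3319, 0.1906], E[r] = 1.2143, γ^t·E[r] = 0.796711, running G = 4.540461
t=5: π = [0.1992, 0.2780, 0.3323, 0.1906], E[r] = 1.2169, γ^t·E[r] = 0.718584, running G = 5.259045
t=6: π = [0.1991, 0.2780, 0.3323, 0.1906], E[r] = 1.2176, γ^t·E[r] = 0.647062, running G = 5.906107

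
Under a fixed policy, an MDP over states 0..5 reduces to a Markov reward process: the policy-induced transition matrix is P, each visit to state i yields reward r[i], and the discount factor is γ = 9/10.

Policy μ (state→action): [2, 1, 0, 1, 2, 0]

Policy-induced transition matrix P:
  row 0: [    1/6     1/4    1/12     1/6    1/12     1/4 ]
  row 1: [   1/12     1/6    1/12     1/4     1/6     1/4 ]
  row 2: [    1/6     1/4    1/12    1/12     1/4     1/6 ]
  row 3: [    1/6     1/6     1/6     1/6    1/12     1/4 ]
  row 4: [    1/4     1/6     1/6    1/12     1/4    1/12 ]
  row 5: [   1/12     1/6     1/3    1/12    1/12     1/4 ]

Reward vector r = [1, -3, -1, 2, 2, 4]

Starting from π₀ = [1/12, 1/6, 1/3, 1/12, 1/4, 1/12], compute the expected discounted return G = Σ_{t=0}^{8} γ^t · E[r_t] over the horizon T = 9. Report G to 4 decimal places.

G = 4.4962

t=0: π = [0.0833, 0.1667, 0.3333, 0.0833, 0.2500, 0.0833], E[r] = 0.2500, γ^t·E[r] = 0.250000, running G = 0.250000
t=1: π = [0.1667, 0.2014, 0.1319, 0.1250, 0.1944, 0.1806], E[r] = 0.7917, γ^t·E[r] = 0.712500, running G = 0.962500
t=2: π = [0.1510, 0.1916, 0.1551, 0.1412, 0.1545, 0.2066], E[r] = 0.8391, γ^t·E[r] = 0.679688, running G = 1.642188
t=3: π = [0.1464, 0.1922, 0.1596, 0.1396, 0.1509, 0.2113], E[r] = 0.8365, γ^t·E[r] = 0.609820, running G = 2.252008
t=4: π = [0.1456, 0.1922, 0.1604, 0.1392, 0.1511, 0.2115], E[r] = 0.8355, γ^t·E[r] = 0.548192, running G = 2.800200
t=5: π = [0.1456, 0.1922, 0.1604, 0.1391, 0.1513, 0.2115], E[r] = 0.8352, γ^t·E[r] = 0.493191, running G = 3.293391
t=6: π = [0.1456, 0.1922, 0.1604, 0.1391, 0.1513, 0.2114], E[r] = 0.8352, γ^t·E[r] = 0.443852, running G = 3.737243
t=7: π = [0.1456, 0.1922, 0.1604, 0.1391, 0.1513, 0.2114], E[r] = 0.8352, γ^t·E[r] = 0.399468, running G = 4.136711
t=8: π = [0.1456, 0.1922, 0.1604, 0.1391, 0.1513, 0.2114], E[r] = 0.8352, γ^t·E[r] = 0.359522, running G = 4.496233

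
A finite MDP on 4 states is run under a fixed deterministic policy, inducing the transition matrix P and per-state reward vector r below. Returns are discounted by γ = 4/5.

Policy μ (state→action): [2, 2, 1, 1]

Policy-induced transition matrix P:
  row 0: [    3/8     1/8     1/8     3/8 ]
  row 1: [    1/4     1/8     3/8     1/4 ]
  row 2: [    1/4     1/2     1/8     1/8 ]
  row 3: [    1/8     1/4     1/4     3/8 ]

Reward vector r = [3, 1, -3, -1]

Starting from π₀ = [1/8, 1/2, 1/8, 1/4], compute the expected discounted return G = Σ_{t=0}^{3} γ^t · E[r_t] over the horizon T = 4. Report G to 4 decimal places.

G = 0.1340

t=0: π = [0.1250, 0.5000, 0.1250, 0.2500], E[r] = 0.2500, γ^t·E[r] = 0.250000, running G = 0.250000
t=1: π = [0.2344, 0.2031, 0.2813, 0.2813], E[r] = -0.2188, γ^t·E[r] = -0.175000, running G = 0.075000
t=2: π = [0.2441, 0.2656, 0.2109, 0.2793], E[r] = 0.0859, γ^t·E[r] = 0.055000, running G = 0.130000
t=3: π = [0.2456, 0.2390, 0.2263, 0.2891], E[r] = 0.0078, γ^t·E[r] = 0.004000, running G = 0.134000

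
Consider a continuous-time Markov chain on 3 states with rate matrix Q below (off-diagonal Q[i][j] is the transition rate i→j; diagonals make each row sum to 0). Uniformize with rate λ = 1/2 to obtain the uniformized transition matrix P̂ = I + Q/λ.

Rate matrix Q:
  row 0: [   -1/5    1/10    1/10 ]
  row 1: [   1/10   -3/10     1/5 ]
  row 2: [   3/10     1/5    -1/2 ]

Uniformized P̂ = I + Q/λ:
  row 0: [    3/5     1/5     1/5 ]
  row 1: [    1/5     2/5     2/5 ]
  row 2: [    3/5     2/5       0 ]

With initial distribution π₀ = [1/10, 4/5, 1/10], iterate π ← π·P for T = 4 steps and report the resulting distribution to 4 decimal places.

t=0: π = [0.1000, 0.8000, 0.1000]
t=1: π = [0.2800, 0.3800, 0.3400]
t=2: π = [0.4480, 0.3440, 0.2080]
t=3: π = [0.4624, 0.3104, 0.2272]
t=4: π = [0.4758, 0.3075, 0.2166]

π = [0.4758, 0.3075, 0.2166]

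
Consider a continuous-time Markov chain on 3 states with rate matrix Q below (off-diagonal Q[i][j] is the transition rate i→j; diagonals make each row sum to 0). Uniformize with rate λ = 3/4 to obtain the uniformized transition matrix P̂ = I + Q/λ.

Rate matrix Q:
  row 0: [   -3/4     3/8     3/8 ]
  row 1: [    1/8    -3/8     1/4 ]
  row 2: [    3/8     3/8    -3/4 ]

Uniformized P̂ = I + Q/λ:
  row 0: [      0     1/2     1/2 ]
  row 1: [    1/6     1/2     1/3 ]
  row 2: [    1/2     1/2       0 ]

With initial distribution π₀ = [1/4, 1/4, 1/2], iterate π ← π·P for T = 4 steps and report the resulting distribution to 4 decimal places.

t=0: π = [0.2500, 0.2500, 0.5000]
t=1: π = [0.2917, 0.5000, 0.2083]
t=2: π = [0.1875, 0.5000, 0.3125]
t=3: π = [0.2396, 0.5000, 0.2604]
t=4: π = [0.2135, 0.5000, 0.2865]

π = [0.2135, 0.5000, 0.2865]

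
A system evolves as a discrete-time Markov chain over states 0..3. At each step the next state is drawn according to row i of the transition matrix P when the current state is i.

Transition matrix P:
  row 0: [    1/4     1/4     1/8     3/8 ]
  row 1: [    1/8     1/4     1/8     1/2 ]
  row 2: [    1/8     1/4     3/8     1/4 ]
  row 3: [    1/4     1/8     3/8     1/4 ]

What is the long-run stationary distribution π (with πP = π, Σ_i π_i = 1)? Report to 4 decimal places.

π = [0.1894, 0.2093, 0.2753, 0.3260]

Balance equations π_j = Σ_i π_i·P[i][j]:
  π_0 = 1/4·π_0 + 1/8·π_1 + 1/8·π_2 + 1/4·π_3
  π_1 = 1/4·π_0 + 1/4·π_1 + 1/4·π_2 + 1/8·π_3
  π_2 = 1/8·π_0 + 1/8·π_1 + 3/8·π_2 + 3/8·π_3
  normalize: π_0 + π_1 + π_2 + π_3 = 1
Solving the linear system gives exactly π = [43/227, 95/454, 125/454, 74/227].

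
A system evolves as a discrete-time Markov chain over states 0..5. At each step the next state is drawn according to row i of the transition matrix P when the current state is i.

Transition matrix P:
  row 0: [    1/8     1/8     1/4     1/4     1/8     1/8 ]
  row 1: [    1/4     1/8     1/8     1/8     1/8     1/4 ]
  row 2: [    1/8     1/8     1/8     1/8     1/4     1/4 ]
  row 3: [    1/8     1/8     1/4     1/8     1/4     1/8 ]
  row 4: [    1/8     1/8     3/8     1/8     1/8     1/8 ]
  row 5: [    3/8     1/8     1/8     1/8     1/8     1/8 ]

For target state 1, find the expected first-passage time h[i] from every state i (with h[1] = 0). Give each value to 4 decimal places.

First-step conditioning: h[1] = 0; for i ≠ 1, h[i] = 1 + Σ_k P[i][k]·h[k].
  h[0] = 1 + 1/8·h[0] + 1/4·h[2] + 1/4·h[3] + 1/8·h[4] + 1/8·h[5]
  h[2] = 1 + 1/8·h[0] + 1/8·h[2] + 1/8·h[3] + 1/4·h[4] + 1/4·h[5]
  h[3] = 1 + 1/8·h[0] + 1/4·h[2] + 1/8·h[3] + 1/4·h[4] + 1/8·h[5]
  h[4] = 1 + 1/8·h[0] + 3/8·h[2] + 1/8·h[3] + 1/8·h[4] + 1/8·h[5]
  h[5] = 1 + 3/8·h[0] + 1/8·h[2] + 1/8·h[3] + 1/8·h[4] + 1/8·h[5]
Solving the 5×5 linear system over states ≠ 1 gives exactly h = [8, 0, 8, 8, 8, 8] (h[1] = 0 is the target).

h = [8.0000, 0.0000, 8.0000, 8.0000, 8.0000, 8.0000]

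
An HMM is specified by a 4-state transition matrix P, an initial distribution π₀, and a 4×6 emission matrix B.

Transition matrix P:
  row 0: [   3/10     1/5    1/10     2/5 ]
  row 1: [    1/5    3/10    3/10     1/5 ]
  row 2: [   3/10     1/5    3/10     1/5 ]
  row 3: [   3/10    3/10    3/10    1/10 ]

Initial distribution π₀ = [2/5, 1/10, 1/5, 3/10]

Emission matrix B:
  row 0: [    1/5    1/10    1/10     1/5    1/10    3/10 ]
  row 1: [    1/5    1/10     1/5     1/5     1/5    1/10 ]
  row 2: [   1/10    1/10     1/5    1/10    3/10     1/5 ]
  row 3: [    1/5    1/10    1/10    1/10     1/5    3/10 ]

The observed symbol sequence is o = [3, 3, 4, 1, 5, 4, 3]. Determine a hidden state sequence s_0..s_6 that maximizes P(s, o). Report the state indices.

path = [0, 0, 3, 0, 3, 2, 0]

t=0: δ = [8.000e-02, 2.000e-02, 2.000e-02, 3.000e-02]  (obs o_0=3)
t=1: δ = [4.800e-03, 3.200e-03, 9.000e-04, 3.200e-03]  ψ = [0, 0, 3, 0]  (obs o_1=3)
t=2: δ = [1.440e-04, 1.920e-04, 2.880e-04, 3.840e-04]  ψ = [0, 0, 1, 0]  (obs o_2=4)
t=3: δ = [1.152e-05, 1.152e-05, 1.152e-05, 5.760e-06]  ψ = [3, 3, 3, 0]  (obs o_3=1)
t=4: δ = [1.037e-06, 3.456e-07, 6.912e-07, 1.382e-06]  ψ = [0, 1, 1, 0]  (obs o_4=5)
t=5: δ = [4.147e-08, 8.294e-08, 1.244e-07, 8.294e-08]  ψ = [3, 3, 3, 0]  (obs o_5=4)
t=6: δ = [7.465e-09, 4.977e-09, 3.732e-09, 2.488e-09]  ψ = [2, 1, 2, 2]  (obs o_6=3)
backtrack: best end state = 0; path = [0, 0, 3, 0, 3, 2, 0]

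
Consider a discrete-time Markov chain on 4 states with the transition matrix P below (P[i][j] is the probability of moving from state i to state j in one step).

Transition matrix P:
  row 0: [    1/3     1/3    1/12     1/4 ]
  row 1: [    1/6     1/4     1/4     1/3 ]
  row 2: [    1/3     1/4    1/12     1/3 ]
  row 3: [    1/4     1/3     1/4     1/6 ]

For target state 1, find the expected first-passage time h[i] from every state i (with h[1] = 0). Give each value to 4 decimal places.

h = [3.0955, 0.0000, 3.3568, 3.1357]

First-step conditioning: h[1] = 0; for i ≠ 1, h[i] = 1 + Σ_k P[i][k]·h[k].
  h[0] = 1 + 1/3·h[0] + 1/12·h[2] + 1/4·h[3]
  h[2] = 1 + 1/3·h[0] + 1/12·h[2] + 1/3·h[3]
  h[3] = 1 + 1/4·h[0] + 1/4·h[2] + 1/6·h[3]
Solving the 3×3 linear system over states ≠ 1 gives exactly h = [616/199, 0, 668/199, 624/199] (h[1] = 0 is the target).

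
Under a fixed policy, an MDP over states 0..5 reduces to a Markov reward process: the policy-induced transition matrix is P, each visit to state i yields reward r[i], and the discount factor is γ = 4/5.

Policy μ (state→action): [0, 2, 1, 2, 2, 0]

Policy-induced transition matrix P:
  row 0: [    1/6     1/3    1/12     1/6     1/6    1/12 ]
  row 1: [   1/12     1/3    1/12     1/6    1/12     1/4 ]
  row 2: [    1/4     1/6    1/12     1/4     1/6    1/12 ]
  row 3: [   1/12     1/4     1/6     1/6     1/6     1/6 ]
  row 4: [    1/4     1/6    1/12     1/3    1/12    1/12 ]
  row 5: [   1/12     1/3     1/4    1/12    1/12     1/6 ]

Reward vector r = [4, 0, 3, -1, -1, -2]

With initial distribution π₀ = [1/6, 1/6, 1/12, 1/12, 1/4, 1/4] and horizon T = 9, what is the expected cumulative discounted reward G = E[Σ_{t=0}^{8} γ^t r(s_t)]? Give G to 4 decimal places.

t=0: π = [0.1667, 0.1667, 0.0833, 0.0833, 0.2500, 0.2500], E[r] = 0.0833, γ^t·E[r] = 0.083333, running G = 0.083333
t=1: π = [0.1528, 0.2708, 0.1319, 0.1944, 0.1111, 0.1389], E[r] = 0.4236, γ^t·E[r] = 0.338889, running G = 0.422222
t=2: π = [0.1366, 0.2766, 0.1227, 0.1846, 0.1233, 0.1563], E[r] = 0.2940, γ^t·E[r] = 0.188148, running G = 0.610370
t=3: π = [0.1357, 0.2770, 0.1248, 0.1844, 0.1203, 0.1578], E[r] = 0.2967, γ^t·E[r] = 0.151901, running G = 0.762272
t=4: π = [0.1355, 0.2771, 0.1250, 0.1840, 0.1204, 0.1580], E[r] = 0.2966, γ^t·E[r] = 0.121480, running G = 0.883751
t=5: π = [0.1355, 0.2771, 0.1250, 0.1840, 0.1204, 0.1580], E[r] = 0.2967, γ^t·E[r] = 0.097227, running G = 0.980978
t=6: π = [0.1355, 0.2771, 0.1250, 0.1840, 0.1204, 0.1580], E[r] = 0.2967, γ^t·E[r] = 0.077780, running G = 1.058758
t=7: π = [0.1355, 0.2771, 0.1250, 0.1840, 0.1204, 0.1580], E[r] = 0.2967, γ^t·E[r] = 0.062224, running G = 1.120982
t=8: π = [0.1355, 0.2771, 0.1250, 0.1840, 0.1204, 0.1580], E[r] = 0.2967, γ^t·E[r] = 0.049779, running G = 1.170762

G = 1.1708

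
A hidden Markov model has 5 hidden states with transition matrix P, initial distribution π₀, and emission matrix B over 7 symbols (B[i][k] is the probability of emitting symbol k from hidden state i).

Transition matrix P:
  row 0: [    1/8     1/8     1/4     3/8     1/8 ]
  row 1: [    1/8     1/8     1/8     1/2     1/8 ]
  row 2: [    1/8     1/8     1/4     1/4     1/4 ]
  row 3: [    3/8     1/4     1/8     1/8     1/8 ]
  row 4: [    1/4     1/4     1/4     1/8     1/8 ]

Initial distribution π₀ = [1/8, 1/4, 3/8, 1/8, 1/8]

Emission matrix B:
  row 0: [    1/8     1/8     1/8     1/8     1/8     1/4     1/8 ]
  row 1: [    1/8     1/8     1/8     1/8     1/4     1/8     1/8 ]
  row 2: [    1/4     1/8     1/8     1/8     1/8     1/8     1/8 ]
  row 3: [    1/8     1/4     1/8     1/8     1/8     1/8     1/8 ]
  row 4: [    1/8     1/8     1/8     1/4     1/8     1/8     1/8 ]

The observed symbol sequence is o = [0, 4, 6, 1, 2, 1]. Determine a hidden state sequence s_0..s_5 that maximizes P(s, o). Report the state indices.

t=0: δ = [1.562e-02, 3.125e-02, 9.375e-02, 1.562e-02, 1.562e-02]  (obs o_0=0)
t=1: δ = [1.465e-03, 2.930e-03, 2.930e-03, 2.930e-03, 2.930e-03]  ψ = [2, 2, 2, 2, 2]  (obs o_1=4)
t=2: δ = [1.373e-04, 9.155e-05, 9.155e-05, 1.831e-04, 9.155e-05]  ψ = [3, 3, 2, 1, 2]  (obs o_2=6)
t=3: δ = [8.583e-06, 5.722e-06, 4.292e-06, 1.287e-05, 2.861e-06]  ψ = [3, 3, 0, 0, 2]  (obs o_3=1)
t=4: δ = [6.035e-07, 4.023e-07, 2.682e-07, 4.023e-07, 2.012e-07]  ψ = [3, 3, 0, 0, 3]  (obs o_4=2)
t=5: δ = [1.886e-08, 1.257e-08, 1.886e-08, 5.658e-08, 9.430e-09]  ψ = [3, 3, 0, 0, 0]  (obs o_5=1)
backtrack: best end state = 3; path = [2, 3, 0, 3, 0, 3]

path = [2, 3, 0, 3, 0, 3]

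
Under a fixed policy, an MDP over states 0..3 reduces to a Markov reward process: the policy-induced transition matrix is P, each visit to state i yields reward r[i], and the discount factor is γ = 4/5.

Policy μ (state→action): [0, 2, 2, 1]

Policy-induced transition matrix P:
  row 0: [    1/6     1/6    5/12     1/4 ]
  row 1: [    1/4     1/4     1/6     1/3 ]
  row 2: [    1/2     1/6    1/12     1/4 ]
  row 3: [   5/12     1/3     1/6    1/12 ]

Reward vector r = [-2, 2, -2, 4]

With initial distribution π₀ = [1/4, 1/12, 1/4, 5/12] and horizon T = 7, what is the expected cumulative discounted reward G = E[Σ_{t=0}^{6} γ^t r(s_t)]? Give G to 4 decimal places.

G = 1.5217

t=0: π = [0.2500, 0.0833, 0.2500, 0.4167], E[r] = 0.8333, γ^t·E[r] = 0.833333, running G = 0.833333
t=1: π = [0.3611, 0.2431, 0.2083, 0.1875], E[r] = 0.0972, γ^t·E[r] = 0.077778, running G = 0.911111
t=2: π = [0.3032, 0.2182, 0.2396, 0.2390], E[r] = 0.3067, γ^t·E[r] = 0.196296, running G = 1.107407
t=3: π = [0.3245, 0.2247, 0.2225, 0.2283], E[r] = 0.2688, γ^t·E[r] = 0.137630, running G = 1.245037
t=4: π = [0.3166, 0.2234, 0.2292, 0.2307], E[r] = 0.2778, γ^t·E[r] = 0.113781, running G = 1.358818
t=5: π = [0.3194, 0.2237, 0.2267, 0.2302], E[r] = 0.2760, γ^t·E[r] = 0.090435, running G = 1.449253
t=6: π = [0.3184, 0.2237, 0.2276, 0.2303], E[r] = 0.2764, γ^t·E[r] = 0.072452, running G = 1.521705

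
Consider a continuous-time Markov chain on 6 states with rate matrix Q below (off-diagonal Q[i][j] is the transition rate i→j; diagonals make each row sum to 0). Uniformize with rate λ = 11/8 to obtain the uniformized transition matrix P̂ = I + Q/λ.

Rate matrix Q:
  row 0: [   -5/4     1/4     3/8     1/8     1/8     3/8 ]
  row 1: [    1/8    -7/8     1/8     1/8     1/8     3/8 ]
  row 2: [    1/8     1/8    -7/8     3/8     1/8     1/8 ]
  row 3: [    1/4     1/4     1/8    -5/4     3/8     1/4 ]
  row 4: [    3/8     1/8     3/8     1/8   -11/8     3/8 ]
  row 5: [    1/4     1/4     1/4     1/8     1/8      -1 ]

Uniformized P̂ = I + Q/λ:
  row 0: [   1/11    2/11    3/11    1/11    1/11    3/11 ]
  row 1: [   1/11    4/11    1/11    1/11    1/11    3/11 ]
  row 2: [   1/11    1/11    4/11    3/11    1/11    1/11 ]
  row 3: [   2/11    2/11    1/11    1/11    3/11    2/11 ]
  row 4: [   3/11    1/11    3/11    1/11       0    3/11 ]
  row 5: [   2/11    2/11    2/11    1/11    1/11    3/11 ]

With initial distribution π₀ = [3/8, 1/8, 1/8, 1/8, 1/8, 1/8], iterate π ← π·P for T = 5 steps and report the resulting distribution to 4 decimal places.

π = [0.1420, 0.1867, 0.2145, 0.1299, 0.1050, 0.2219]

t=0: π = [0.3750, 0.1250, 0.1250, 0.1250, 0.1250, 0.1250]
t=1: π = [0.1364, 0.1818, 0.2273, 0.1136, 0.1023, 0.2386]
t=2: π = [0.1415, 0.1849, 0.2180, 0.1322, 0.1023, 0.2211]
t=3: π = [0.1416, 0.1863, 0.2148, 0.1305, 0.1057, 0.2211]
t=4: π = [0.1421, 0.1866, 0.2145, 0.1300, 0.1050, 0.2218]
t=5: π = [0.1420, 0.1867, 0.2145, 0.1299, 0.1050, 0.2219]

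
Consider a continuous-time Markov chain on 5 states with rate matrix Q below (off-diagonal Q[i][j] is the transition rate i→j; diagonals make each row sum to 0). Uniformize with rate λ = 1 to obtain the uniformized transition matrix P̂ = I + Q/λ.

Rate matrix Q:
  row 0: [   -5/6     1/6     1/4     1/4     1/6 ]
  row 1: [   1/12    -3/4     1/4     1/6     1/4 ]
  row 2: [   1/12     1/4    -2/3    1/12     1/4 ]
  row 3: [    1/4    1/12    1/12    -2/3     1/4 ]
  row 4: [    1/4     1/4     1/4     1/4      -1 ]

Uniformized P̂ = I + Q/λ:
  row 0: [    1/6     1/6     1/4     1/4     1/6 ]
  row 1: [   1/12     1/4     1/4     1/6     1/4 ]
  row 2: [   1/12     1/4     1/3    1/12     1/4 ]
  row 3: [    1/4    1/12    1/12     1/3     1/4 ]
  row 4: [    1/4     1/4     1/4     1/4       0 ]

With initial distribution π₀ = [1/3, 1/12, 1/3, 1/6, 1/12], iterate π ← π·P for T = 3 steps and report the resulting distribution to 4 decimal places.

t=0: π = [0.3333, 0.0833, 0.3333, 0.1667, 0.0833]
t=1: π = [0.1528, 0.1944, 0.2500, 0.2014, 0.2014]
t=2: π = [0.1632, 0.2037, 0.2373, 0.2089, 0.1869]
t=3: π = [0.1629, 0.2016, 0.2350, 0.2109, 0.1897]

π = [0.1629, 0.2016, 0.2350, 0.2109, 0.1897]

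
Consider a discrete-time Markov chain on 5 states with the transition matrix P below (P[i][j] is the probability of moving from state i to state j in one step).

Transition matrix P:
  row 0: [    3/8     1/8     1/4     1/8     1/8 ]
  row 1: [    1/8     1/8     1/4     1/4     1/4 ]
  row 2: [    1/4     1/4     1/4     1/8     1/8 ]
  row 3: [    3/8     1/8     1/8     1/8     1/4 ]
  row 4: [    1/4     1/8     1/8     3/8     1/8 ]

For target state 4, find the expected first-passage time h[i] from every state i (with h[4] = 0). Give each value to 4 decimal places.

First-step conditioning: h[4] = 0; for i ≠ 4, h[i] = 1 + Σ_k P[i][k]·h[k].
  h[0] = 1 + 3/8·h[0] + 1/8·h[1] + 1/4·h[2] + 1/8·h[3]
  h[1] = 1 + 1/8·h[0] + 1/8·h[1] + 1/4·h[2] + 1/4·h[3]
  h[2] = 1 + 1/4·h[0] + 1/4·h[1] + 1/4·h[2] + 1/8·h[3]
  h[3] = 1 + 3/8·h[0] + 1/8·h[1] + 1/8·h[2] + 1/8·h[3]
Solving the 4×4 linear system over states ≠ 4 gives exactly h = [228/37, 196/37, 224/37, 200/37, 0] (h[4] = 0 is the target).

h = [6.1622, 5.2973, 6.0541, 5.4054, 0.0000]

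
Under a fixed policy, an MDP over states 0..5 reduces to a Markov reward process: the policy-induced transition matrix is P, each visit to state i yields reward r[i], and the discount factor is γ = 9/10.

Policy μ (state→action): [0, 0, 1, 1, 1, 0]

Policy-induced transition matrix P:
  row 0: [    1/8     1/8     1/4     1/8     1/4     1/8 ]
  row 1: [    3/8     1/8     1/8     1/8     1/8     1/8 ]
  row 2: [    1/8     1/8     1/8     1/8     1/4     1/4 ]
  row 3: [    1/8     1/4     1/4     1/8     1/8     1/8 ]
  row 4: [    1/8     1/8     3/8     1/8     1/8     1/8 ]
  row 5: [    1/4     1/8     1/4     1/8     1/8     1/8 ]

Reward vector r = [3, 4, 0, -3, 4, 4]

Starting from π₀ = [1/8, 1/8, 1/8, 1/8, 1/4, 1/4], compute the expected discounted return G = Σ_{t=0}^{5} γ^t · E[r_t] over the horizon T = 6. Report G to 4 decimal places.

G = 9.9454

t=0: π = [0.1250, 0.1250, 0.1250, 0.1250, 0.2500, 0.2500], E[r] = 2.5000, γ^t·E[r] = 2.500000, running G = 2.500000
t=1: π = [0.1875, 0.1406, 0.2500, 0.1250, 0.1563, 0.1406], E[r] = 1.9375, γ^t·E[r] = 1.743750, running G = 4.243750
t=2: π = [0.1777, 0.1406, 0.2207, 0.1250, 0.1797, 0.1563], E[r] = 2.0645, γ^t·E[r] = 1.672207, running G = 5.915957
t=3: π = [0.1797, 0.1406, 0.2273, 0.1250, 0.1748, 0.1526], E[r] = 2.0361, γ^t·E[r] = 1.484341, running G = 7.400298
t=4: π = [0.1792, 0.1406, 0.2259, 0.1250, 0.1759, 0.1534], E[r] = 2.0423, γ^t·E[r] = 1.339971, running G = 8.740269
t=5: π = [0.1793, 0.1406, 0.2262, 0.1250, 0.1756, 0.1532], E[r] = 2.0410, γ^t·E[r] = 1.205175, running G = 9.945444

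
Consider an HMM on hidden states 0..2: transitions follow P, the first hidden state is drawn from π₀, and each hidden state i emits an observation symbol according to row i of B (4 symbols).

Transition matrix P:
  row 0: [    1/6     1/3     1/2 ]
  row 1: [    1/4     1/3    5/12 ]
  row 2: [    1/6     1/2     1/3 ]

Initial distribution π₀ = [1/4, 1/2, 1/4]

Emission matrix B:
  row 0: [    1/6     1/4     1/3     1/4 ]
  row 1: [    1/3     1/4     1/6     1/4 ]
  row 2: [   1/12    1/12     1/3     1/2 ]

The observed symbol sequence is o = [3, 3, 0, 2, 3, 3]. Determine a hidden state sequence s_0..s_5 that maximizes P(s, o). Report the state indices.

t=0: δ = [6.250e-02, 1.250e-01, 1.250e-01]  (obs o_0=3)
t=1: δ = [7.812e-03, 1.562e-02, 2.604e-02]  ψ = [1, 2, 1]  (obs o_1=3)
t=2: δ = [7.234e-04, 4.340e-03, 7.234e-04]  ψ = [2, 2, 2]  (obs o_2=0)
t=3: δ = [3.617e-04, 2.411e-04, 6.028e-04]  ψ = [1, 1, 1]  (obs o_3=2)
t=4: δ = [2.512e-05, 7.535e-05, 1.005e-04]  ψ = [2, 2, 2]  (obs o_4=3)
t=5: δ = [4.710e-06, 1.256e-05, 1.674e-05]  ψ = [1, 2, 2]  (obs o_5=3)
backtrack: best end state = 2; path = [1, 2, 1, 2, 2, 2]

path = [1, 2, 1, 2, 2, 2]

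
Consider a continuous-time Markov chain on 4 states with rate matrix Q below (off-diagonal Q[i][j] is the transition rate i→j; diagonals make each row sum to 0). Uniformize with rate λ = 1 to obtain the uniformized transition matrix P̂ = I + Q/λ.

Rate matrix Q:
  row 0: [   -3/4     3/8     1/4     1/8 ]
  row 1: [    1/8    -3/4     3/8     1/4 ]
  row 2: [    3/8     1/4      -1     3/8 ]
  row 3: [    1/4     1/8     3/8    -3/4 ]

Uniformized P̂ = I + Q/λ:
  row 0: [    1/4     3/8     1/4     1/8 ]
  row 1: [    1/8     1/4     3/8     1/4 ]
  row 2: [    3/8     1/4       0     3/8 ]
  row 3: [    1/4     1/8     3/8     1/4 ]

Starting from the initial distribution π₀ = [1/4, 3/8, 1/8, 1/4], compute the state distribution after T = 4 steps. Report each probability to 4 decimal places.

π = [0.2506, 0.2501, 0.2485, 0.2507]

t=0: π = [0.2500, 0.3750, 0.1250, 0.2500]
t=1: π = [0.2188, 0.2500, 0.2969, 0.2344]
t=2: π = [0.2559, 0.2480, 0.2363, 0.2598]
t=3: π = [0.2485, 0.2495, 0.2544, 0.2476]
t=4: π = [0.2506, 0.2501, 0.2485, 0.2507]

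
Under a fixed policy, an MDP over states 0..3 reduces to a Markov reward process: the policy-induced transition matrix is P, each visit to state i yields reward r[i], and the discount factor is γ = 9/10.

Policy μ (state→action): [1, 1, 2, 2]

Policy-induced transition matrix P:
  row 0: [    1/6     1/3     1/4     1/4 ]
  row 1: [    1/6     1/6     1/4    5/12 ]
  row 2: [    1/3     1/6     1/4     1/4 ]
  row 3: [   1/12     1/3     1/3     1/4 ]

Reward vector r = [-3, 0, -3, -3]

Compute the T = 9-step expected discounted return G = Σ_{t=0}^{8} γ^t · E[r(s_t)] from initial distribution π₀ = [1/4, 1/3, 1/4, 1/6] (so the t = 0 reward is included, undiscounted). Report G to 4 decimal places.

t=0: π = [0.2500, 0.3333, 0.2500, 0.1667], E[r] = -2.0000, γ^t·E[r] = -2.000000, running G = -2.000000
t=1: π = [0.1944, 0.2361, 0.2639, 0.3056], E[r] = -2.2917, γ^t·E[r] = -2.062500, running G = -4.062500
t=2: π = [0.1852, 0.2500, 0.2755, 0.2894], E[r] = -2.2500, γ^t·E[r] = -1.822500, running G = -5.885000
t=3: π = [0.1885, 0.2458, 0.2741, 0.2917], E[r] = -2.2627, γ^t·E[r] = -1.649531, running G = -7.534531
t=4: π = [0.1880, 0.2467, 0.2743, 0.2910], E[r] = -2.2599, γ^t·E[r] = -1.482743, running G = -9.017274
t=5: π = [0.1881, 0.2465, 0.2742, 0.2911], E[r] = -2.2605, γ^t·E[r] = -1.334801, running G = -10.352075
t=6: π = [0.1881, 0.2465, 0.2743, 0.2911], E[r] = -2.2604, γ^t·E[r] = -1.201255, running G = -11.553330
t=7: π = [0.1881, 0.2465, 0.2743, 0.2911], E[r] = -2.2604, γ^t·E[r] = -1.081143, running G = -12.634473
t=8: π = [0.1881, 0.2465, 0.2743, 0.2911], E[r] = -2.2604, γ^t·E[r] = -0.973026, running G = -13.607499

G = -13.6075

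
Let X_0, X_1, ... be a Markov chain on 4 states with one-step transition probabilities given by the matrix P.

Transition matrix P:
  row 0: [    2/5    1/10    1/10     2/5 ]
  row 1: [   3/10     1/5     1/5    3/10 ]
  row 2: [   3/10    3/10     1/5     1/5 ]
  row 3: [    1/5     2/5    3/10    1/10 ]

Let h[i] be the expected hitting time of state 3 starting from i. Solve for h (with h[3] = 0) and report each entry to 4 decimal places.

h = [2.7719, 3.1579, 3.4737, 0.0000]

First-step conditioning: h[3] = 0; for i ≠ 3, h[i] = 1 + Σ_k P[i][k]·h[k].
  h[0] = 1 + 2/5·h[0] + 1/10·h[1] + 1/10·h[2]
  h[1] = 1 + 3/10·h[0] + 1/5·h[1] + 1/5·h[2]
  h[2] = 1 + 3/10·h[0] + 3/10·h[1] + 1/5·h[2]
Solving the 3×3 linear system over states ≠ 3 gives exactly h = [158/57, 60/19, 66/19, 0] (h[3] = 0 is the target).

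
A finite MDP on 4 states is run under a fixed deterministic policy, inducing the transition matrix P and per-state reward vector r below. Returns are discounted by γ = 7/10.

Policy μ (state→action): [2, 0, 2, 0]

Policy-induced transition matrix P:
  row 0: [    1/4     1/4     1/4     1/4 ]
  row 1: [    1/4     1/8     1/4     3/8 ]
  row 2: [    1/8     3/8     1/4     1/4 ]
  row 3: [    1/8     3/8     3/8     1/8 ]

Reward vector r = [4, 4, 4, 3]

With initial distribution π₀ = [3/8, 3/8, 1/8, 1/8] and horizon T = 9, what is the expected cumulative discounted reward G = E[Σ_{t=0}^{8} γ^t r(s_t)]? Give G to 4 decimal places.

G = 12.0974

t=0: π = [0.3750, 0.3750, 0.1250, 0.1250], E[r] = 3.8750, γ^t·E[r] = 3.875000, running G = 3.875000
t=1: π = [0.2188, 0.2344, 0.2656, 0.2813], E[r] = 3.7188, γ^t·E[r] = 2.603125, running G = 6.478125
t=2: π = [0.1816, 0.2891, 0.2852, 0.2441], E[r] = 3.7559, γ^t·E[r] = 1.840371, running G = 8.318496
t=3: π = [0.1838, 0.2800, 0.2805, 0.2556], E[r] = 3.7444, γ^t·E[r] = 1.284324, running G = 9.602820
t=4: π = [0.1830, 0.2820, 0.2820, 0.2531], E[r] = 3.7469, γ^t·E[r] = 0.899642, running G = 10.502462
t=5: π = [0.1831, 0.2816, 0.2816, 0.2536], E[r] = 3.7464, γ^t·E[r] = 0.629654, running G = 11.132116
t=6: π = [0.1831, 0.2817, 0.2817, 0.2535], E[r] = 3.7465, γ^t·E[r] = 0.440772, running G = 11.572888
t=7: π = [0.1831, 0.2817, 0.2817, 0.2535], E[r] = 3.7465, γ^t·E[r] = 0.308538, running G = 11.881427
t=8: π = [0.1831, 0.2817, 0.2817, 0.2535], E[r] = 3.7465, γ^t·E[r] = 0.215977, running G = 12.097404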